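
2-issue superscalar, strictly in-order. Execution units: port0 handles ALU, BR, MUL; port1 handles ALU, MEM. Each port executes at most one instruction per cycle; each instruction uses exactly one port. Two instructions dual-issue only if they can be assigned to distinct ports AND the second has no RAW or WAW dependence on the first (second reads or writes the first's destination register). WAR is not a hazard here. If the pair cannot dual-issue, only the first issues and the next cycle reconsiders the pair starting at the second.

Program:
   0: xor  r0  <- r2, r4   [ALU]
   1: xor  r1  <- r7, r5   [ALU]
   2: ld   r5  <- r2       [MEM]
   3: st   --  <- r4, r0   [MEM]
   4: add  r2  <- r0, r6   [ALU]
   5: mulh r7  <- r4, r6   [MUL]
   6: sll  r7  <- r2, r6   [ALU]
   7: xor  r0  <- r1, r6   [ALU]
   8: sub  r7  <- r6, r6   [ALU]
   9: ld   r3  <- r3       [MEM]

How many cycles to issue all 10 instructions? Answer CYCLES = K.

c0: i0+i1 xor.ALU;xor.ALU  2-wide
c1: i2 ld.MEM  no-port MEM/MEM
c2: i3+i4 st.MEM;add.ALU  2-wide
c3: i5 mulh.MUL  WAW r7
c4: i6+i7 sll.ALU;xor.ALU  2-wide
c5: i8+i9 sub.ALU;ld.MEM  2-wide

CYCLES = 6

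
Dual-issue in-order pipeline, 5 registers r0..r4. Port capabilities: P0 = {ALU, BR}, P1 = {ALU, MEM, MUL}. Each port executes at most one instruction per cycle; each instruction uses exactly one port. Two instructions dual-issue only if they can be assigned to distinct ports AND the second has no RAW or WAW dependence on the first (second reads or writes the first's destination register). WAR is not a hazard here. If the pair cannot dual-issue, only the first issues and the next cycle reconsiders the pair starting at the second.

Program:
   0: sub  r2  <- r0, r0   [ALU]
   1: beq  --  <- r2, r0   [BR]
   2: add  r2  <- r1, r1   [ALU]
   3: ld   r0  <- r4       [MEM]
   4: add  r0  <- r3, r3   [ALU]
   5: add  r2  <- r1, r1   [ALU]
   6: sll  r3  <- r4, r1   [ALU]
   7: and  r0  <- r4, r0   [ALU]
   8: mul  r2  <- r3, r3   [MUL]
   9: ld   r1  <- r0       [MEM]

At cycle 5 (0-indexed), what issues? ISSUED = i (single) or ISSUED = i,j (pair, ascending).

  cy0 -> i0 (sub.ALU) RAW r2
  cy1 -> i1&i2 (beq.BR/add.ALU) dual
  cy2 -> i3 (ld.MEM) WAW r0
  cy3 -> i4&i5 (add.ALU/add.ALU) dual
  cy4 -> i6&i7 (sll.ALU/and.ALU) dual
  cy5 -> i8 (mul.MUL) no-port MUL/MEM
  cy6 -> i9 (ld.MEM) tail

ISSUED = 8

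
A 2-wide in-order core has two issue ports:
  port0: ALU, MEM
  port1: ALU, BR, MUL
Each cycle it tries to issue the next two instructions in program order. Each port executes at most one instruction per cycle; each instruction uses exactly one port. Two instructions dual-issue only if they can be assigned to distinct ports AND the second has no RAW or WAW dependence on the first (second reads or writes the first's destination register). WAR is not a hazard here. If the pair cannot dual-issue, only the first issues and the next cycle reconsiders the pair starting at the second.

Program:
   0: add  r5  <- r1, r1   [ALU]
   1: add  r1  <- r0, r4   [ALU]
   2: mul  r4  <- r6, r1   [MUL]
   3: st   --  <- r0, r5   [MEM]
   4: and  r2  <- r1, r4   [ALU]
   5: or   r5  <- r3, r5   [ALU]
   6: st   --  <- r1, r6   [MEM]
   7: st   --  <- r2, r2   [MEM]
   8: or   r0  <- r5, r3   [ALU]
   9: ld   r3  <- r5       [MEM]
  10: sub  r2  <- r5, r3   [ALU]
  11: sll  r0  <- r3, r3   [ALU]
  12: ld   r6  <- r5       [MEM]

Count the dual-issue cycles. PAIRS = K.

PAIRS = 5

0. add add @i0+i1  | pair
1. mul st @i2+i3  | pair
2. and or @i4+i5  | pair
3. st @i6  | no-port MEM/MEM
4. st or @i7+i8  | pair
5. ld @i9  | RAW r3
6. sub sll @i10+i11  | pair
7. ld @i12  | tail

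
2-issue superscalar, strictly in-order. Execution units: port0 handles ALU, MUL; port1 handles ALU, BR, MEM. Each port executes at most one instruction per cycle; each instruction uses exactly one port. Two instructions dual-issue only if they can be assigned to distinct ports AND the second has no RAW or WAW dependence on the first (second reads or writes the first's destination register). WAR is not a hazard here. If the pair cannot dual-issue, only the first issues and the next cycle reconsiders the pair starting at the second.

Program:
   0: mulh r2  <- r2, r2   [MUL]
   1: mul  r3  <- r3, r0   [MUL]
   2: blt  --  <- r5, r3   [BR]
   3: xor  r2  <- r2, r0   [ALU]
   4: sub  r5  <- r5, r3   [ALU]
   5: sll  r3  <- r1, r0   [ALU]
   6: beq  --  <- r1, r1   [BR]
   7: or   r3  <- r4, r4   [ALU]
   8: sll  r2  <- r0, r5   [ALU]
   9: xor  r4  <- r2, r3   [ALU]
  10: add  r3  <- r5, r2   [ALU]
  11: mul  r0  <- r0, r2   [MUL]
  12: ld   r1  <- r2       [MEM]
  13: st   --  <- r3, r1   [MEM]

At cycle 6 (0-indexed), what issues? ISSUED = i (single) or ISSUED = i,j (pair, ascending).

ISSUED = 9,10

c0: i0 mulh.MUL  no-port MUL/MUL
c1: i1 mul.MUL  RAW r3
c2: i2/i3 blt.BR;xor.ALU  pair
c3: i4/i5 sub.ALU;sll.ALU  pair
c4: i6/i7 beq.BR;or.ALU  pair
c5: i8 sll.ALU  RAW r2
c6: i9/i10 xor.ALU;add.ALU  pair
c7: i11/i12 mul.MUL;ld.MEM  pair
c8: i13 st.MEM  tail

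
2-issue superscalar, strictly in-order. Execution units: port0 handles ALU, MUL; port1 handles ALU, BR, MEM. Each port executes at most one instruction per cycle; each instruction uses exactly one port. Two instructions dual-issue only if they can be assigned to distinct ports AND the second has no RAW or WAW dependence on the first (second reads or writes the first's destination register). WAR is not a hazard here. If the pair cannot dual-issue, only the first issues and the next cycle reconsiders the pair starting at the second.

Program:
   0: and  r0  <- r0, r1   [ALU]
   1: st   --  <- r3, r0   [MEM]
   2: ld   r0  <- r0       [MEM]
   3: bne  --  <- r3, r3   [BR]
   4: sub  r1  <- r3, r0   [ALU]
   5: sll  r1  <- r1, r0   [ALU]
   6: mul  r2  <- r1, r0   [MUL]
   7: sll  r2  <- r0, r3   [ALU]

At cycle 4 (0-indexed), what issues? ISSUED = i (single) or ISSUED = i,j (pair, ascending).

c0: i0 and.ALU  RAW r0
c1: i1 st.MEM  no-port MEM/MEM
c2: i2 ld.MEM  no-port MEM/BR
c3: i3+i4 bne.BR+sub.ALU  pair
c4: i5 sll.ALU  RAW r1
c5: i6 mul.MUL  WAW r2
c6: i7 sll.ALU  tail

ISSUED = 5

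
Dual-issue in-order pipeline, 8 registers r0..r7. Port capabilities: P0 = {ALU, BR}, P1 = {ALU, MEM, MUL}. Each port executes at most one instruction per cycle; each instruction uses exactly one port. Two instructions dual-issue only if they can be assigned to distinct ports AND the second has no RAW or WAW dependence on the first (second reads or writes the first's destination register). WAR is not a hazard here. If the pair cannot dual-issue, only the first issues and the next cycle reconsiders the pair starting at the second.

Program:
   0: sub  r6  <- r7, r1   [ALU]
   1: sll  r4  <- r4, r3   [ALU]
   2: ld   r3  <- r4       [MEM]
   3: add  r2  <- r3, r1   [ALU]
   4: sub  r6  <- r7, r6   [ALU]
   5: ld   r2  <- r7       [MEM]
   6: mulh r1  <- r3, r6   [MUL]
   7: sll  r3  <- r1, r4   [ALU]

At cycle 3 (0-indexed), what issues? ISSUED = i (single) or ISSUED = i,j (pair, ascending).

ISSUED = 5

[0] i0+i1  sub;sll  -- dual
[1] i2  ld  -- RAW r3
[2] i3+i4  add;sub  -- dual
[3] i5  ld  -- no-port MEM/MUL
[4] i6  mulh  -- RAW r1
[5] i7  sll  -- tail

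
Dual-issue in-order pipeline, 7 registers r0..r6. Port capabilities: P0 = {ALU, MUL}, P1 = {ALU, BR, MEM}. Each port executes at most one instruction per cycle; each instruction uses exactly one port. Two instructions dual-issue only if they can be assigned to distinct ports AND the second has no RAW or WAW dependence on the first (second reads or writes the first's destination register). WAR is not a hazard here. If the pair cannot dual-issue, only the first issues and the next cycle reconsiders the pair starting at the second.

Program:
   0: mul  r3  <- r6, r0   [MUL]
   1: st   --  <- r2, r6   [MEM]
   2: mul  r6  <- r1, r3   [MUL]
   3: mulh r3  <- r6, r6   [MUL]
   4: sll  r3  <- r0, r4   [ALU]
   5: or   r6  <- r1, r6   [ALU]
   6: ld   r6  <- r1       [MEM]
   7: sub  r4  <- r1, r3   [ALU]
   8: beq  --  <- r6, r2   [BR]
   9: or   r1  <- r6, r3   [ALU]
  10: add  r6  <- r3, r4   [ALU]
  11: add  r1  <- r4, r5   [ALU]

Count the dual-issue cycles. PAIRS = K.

PAIRS = 5

#0 head=0: mul.MUL;st.MEM i0+i1 2-wide
#1 head=2: mul.MUL i2 no-port MUL/MUL
#2 head=3: mulh.MUL i3 WAW r3
#3 head=4: sll.ALU;or.ALU i4+i5 2-wide
#4 head=6: ld.MEM;sub.ALU i6+i7 2-wide
#5 head=8: beq.BR;or.ALU i8+i9 2-wide
#6 head=10: add.ALU;add.ALU i10+i11 2-wide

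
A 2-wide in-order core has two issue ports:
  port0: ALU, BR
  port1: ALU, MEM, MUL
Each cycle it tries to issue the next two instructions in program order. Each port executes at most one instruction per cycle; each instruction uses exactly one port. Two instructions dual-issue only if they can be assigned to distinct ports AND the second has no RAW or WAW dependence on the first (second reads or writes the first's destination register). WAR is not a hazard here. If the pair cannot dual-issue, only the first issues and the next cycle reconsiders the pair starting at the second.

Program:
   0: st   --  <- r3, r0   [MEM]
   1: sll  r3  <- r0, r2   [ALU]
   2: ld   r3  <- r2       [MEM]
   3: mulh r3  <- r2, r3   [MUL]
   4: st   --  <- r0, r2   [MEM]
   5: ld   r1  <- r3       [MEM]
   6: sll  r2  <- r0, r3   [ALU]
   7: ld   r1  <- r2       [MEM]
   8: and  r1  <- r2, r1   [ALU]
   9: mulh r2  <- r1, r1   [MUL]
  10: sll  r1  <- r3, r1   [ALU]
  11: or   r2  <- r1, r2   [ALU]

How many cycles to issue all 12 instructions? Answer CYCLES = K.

CYCLES = 9

t=0 i0/i1:st.MEM+sll.ALU ; 2-wide
t=1 i2:ld.MEM ; no-port MEM/MUL
t=2 i3:mulh.MUL ; no-port MUL/MEM
t=3 i4:st.MEM ; no-port MEM/MEM
t=4 i5/i6:ld.MEM+sll.ALU ; 2-wide
t=5 i7:ld.MEM ; RAW+WAW r1
t=6 i8:and.ALU ; RAW r1
t=7 i9/i10:mulh.MUL+sll.ALU ; 2-wide
t=8 i11:or.ALU ; tail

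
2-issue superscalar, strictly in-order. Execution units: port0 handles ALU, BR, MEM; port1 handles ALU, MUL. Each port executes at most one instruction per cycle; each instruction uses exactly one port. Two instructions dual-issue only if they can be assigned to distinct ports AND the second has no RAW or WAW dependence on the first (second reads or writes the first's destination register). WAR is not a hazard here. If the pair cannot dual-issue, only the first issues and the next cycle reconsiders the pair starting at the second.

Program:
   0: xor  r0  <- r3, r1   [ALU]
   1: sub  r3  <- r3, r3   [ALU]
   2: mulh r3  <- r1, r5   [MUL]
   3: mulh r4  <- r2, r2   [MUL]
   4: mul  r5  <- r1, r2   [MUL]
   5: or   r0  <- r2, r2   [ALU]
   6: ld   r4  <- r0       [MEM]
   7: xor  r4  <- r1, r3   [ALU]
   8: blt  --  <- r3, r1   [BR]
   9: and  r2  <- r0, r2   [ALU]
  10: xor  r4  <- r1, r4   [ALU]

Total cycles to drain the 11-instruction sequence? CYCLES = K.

CYCLES = 7

  cy0 -> i0&i1 (xor.ALU;sub.ALU) pair
  cy1 -> i2 (mulh.MUL) no-port MUL/MUL
  cy2 -> i3 (mulh.MUL) no-port MUL/MUL
  cy3 -> i4&i5 (mul.MUL;or.ALU) pair
  cy4 -> i6 (ld.MEM) WAW r4
  cy5 -> i7&i8 (xor.ALU;blt.BR) pair
  cy6 -> i9&i10 (and.ALU;xor.ALU) pair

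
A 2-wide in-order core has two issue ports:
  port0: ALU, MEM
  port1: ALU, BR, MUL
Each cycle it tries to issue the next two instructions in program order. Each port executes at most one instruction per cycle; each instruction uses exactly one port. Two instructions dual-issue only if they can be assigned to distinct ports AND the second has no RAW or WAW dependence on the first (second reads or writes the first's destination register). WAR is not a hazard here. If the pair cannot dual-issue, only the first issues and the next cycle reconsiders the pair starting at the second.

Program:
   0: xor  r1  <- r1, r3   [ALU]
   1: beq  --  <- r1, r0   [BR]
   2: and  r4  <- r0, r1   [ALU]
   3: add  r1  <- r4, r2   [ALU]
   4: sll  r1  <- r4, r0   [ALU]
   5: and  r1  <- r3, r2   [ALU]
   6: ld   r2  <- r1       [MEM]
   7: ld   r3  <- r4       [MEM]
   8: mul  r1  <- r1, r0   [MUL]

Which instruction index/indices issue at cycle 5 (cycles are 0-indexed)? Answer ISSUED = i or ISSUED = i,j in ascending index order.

ISSUED = 6

  cy0 -> i0 (xor.ALU) RAW r1
  cy1 -> i1,i2 (beq.BR+and.ALU) pair
  cy2 -> i3 (add.ALU) WAW r1
  cy3 -> i4 (sll.ALU) WAW r1
  cy4 -> i5 (and.ALU) RAW r1
  cy5 -> i6 (ld.MEM) no-port MEM/MEM
  cy6 -> i7,i8 (ld.MEM+mul.MUL) pair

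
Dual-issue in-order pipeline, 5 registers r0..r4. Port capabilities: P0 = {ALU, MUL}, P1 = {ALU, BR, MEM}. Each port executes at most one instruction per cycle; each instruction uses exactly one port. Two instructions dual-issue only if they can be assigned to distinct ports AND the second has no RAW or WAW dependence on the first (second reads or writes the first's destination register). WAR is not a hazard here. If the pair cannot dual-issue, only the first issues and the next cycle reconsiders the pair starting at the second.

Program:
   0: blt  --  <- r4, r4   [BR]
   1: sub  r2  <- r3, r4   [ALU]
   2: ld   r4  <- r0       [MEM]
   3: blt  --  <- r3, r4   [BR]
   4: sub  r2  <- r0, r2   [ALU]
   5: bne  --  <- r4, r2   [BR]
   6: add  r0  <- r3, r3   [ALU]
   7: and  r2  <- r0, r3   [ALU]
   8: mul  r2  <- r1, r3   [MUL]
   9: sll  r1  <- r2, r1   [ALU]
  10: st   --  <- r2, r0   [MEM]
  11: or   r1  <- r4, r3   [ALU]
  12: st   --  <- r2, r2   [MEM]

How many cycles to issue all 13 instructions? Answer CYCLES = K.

[0] i0,i1  blt.BR;sub.ALU  -- pair
[1] i2  ld.MEM  -- no-port MEM/BR
[2] i3,i4  blt.BR;sub.ALU  -- pair
[3] i5,i6  bne.BR;add.ALU  -- pair
[4] i7  and.ALU  -- WAW r2
[5] i8  mul.MUL  -- RAW r2
[6] i9,i10  sll.ALU;st.MEM  -- pair
[7] i11,i12  or.ALU;st.MEM  -- pair

CYCLES = 8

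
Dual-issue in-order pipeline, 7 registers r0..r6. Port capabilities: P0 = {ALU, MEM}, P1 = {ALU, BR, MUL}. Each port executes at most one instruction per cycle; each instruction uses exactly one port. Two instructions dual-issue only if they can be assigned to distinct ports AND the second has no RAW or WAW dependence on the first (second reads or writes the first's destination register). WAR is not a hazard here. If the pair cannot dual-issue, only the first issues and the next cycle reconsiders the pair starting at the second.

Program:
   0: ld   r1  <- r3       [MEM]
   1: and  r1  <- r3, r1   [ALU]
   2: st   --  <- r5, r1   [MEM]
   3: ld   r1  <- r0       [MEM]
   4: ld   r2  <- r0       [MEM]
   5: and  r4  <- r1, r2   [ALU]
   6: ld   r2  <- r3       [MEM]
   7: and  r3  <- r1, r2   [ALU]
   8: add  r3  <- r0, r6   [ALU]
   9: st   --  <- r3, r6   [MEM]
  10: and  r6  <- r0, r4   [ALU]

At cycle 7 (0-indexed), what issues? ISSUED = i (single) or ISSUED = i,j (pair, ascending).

ISSUED = 8

[0] i0  ld  -- RAW+WAW r1
[1] i1  and  -- RAW r1
[2] i2  st  -- no-port MEM/MEM
[3] i3  ld  -- no-port MEM/MEM
[4] i4  ld  -- RAW r2
[5] i5+i6  and;ld  -- dual
[6] i7  and  -- WAW r3
[7] i8  add  -- RAW r3
[8] i9+i10  st;and  -- dual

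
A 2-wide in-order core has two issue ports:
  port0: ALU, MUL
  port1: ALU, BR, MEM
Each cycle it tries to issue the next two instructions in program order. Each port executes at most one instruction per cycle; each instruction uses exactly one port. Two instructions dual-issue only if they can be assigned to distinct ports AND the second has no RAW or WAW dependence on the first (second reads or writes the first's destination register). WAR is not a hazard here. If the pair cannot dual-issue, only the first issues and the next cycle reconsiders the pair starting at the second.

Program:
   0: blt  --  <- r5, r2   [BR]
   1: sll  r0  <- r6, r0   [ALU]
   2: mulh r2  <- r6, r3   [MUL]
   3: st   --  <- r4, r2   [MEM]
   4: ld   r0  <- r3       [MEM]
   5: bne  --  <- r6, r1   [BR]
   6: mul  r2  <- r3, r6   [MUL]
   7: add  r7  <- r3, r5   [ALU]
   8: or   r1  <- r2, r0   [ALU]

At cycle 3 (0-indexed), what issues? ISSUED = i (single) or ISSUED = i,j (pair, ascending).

t=0 i0/i1:blt sll ; pair
t=1 i2:mulh ; RAW r2
t=2 i3:st ; no-port MEM/MEM
t=3 i4:ld ; no-port MEM/BR
t=4 i5/i6:bne mul ; pair
t=5 i7/i8:add or ; pair

ISSUED = 4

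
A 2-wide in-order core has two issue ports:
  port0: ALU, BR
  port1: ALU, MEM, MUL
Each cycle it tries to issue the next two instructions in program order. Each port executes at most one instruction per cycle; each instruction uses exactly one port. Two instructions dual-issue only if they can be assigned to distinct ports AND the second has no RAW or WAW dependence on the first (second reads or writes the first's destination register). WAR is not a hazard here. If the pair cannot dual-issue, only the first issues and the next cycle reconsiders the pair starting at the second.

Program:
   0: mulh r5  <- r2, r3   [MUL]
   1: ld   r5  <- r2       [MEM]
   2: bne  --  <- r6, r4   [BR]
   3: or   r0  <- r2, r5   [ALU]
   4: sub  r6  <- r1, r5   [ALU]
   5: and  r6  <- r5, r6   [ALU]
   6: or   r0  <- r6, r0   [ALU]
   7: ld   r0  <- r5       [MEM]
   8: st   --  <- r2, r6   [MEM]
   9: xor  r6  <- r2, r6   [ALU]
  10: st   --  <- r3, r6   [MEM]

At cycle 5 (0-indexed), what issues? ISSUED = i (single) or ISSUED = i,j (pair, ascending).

0. mulh @i0  | no-port MUL/MEM
1. ld+bne @i1/i2  | 2-wide
2. or+sub @i3/i4  | 2-wide
3. and @i5  | RAW r6
4. or @i6  | WAW r0
5. ld @i7  | no-port MEM/MEM
6. st+xor @i8/i9  | 2-wide
7. st @i10  | tail

ISSUED = 7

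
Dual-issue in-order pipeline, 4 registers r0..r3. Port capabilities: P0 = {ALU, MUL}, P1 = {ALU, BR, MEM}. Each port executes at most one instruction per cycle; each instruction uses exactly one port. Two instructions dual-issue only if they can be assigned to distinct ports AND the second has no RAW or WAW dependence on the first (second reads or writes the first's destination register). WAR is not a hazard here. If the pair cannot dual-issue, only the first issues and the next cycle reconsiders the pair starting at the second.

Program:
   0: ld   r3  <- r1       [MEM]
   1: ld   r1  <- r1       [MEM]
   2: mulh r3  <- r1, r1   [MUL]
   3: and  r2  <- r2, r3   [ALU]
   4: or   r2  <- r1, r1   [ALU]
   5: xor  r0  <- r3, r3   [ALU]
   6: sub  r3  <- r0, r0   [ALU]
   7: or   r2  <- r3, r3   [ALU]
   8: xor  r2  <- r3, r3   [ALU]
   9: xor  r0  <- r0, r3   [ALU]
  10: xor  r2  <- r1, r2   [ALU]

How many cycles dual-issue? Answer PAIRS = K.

PAIRS = 2

#0 head=0: ld.MEM i0 no-port MEM/MEM
#1 head=1: ld.MEM i1 RAW r1
#2 head=2: mulh.MUL i2 RAW r3
#3 head=3: and.ALU i3 WAW r2
#4 head=4: or.ALU+xor.ALU i4,i5 2-wide
#5 head=6: sub.ALU i6 RAW r3
#6 head=7: or.ALU i7 WAW r2
#7 head=8: xor.ALU+xor.ALU i8,i9 2-wide
#8 head=10: xor.ALU i10 tail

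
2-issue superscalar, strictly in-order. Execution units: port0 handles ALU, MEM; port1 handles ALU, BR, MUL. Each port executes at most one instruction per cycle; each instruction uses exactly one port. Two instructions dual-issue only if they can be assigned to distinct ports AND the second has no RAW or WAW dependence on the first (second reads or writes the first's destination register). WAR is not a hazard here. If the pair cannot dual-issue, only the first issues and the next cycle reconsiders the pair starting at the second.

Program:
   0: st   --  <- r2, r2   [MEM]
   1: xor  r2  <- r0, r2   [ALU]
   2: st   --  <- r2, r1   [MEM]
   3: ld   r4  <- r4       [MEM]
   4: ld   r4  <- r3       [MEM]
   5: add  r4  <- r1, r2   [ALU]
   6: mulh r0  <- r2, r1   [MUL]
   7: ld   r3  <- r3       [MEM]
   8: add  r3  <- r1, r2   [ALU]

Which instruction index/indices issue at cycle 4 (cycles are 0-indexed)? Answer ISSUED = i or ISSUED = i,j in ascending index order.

ISSUED = 5,6

0. st.MEM/xor.ALU @i0+i1  | pair
1. st.MEM @i2  | no-port MEM/MEM
2. ld.MEM @i3  | no-port MEM/MEM
3. ld.MEM @i4  | WAW r4
4. add.ALU/mulh.MUL @i5+i6  | pair
5. ld.MEM @i7  | WAW r3
6. add.ALU @i8  | tail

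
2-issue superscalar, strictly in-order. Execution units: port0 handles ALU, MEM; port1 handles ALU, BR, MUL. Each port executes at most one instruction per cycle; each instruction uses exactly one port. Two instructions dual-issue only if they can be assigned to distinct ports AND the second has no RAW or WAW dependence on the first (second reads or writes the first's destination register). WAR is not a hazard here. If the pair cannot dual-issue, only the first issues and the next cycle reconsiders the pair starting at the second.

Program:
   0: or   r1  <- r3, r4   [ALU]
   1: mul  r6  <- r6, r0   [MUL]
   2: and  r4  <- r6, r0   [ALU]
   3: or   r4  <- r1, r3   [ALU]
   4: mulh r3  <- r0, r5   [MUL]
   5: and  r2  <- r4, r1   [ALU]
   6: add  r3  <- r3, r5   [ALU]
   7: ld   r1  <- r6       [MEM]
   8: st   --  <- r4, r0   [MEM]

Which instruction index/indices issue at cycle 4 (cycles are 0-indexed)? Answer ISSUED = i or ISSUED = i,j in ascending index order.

ISSUED = 7

  cy0 -> i0,i1 (or+mul) dual
  cy1 -> i2 (and) WAW r4
  cy2 -> i3,i4 (or+mulh) dual
  cy3 -> i5,i6 (and+add) dual
  cy4 -> i7 (ld) no-port MEM/MEM
  cy5 -> i8 (st) tail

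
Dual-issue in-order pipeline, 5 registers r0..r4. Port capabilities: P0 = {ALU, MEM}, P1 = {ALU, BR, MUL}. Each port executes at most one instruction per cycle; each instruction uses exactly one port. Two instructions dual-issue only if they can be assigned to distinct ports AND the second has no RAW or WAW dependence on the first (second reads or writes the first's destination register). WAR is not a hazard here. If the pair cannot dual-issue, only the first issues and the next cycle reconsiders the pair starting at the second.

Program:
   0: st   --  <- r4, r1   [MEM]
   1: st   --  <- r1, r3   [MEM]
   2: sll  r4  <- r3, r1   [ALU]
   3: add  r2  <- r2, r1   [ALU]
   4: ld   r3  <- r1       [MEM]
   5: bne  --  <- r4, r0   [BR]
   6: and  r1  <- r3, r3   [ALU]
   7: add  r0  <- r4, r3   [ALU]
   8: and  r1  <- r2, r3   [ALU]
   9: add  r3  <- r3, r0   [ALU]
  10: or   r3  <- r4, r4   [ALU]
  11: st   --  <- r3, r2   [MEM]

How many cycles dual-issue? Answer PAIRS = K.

PAIRS = 4

t=0 i0:st ; no-port MEM/MEM
t=1 i1+i2:st+sll ; pair
t=2 i3+i4:add+ld ; pair
t=3 i5+i6:bne+and ; pair
t=4 i7+i8:add+and ; pair
t=5 i9:add ; WAW r3
t=6 i10:or ; RAW r3
t=7 i11:st ; tail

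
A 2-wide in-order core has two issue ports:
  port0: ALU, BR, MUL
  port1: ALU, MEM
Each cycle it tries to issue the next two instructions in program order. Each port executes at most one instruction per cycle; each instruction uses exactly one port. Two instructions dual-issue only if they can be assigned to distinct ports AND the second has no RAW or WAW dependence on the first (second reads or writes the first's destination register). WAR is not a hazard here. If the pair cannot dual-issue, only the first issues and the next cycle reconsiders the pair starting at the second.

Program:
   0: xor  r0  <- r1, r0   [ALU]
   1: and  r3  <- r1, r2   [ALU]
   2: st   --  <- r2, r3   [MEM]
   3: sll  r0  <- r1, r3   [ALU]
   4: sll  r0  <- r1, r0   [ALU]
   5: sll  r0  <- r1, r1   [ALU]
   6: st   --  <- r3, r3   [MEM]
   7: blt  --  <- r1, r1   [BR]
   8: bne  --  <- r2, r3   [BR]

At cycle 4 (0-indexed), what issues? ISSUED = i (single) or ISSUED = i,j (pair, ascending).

[0] i0+i1  xor.ALU and.ALU  -- dual
[1] i2+i3  st.MEM sll.ALU  -- dual
[2] i4  sll.ALU  -- WAW r0
[3] i5+i6  sll.ALU st.MEM  -- dual
[4] i7  blt.BR  -- no-port BR/BR
[5] i8  bne.BR  -- tail

ISSUED = 7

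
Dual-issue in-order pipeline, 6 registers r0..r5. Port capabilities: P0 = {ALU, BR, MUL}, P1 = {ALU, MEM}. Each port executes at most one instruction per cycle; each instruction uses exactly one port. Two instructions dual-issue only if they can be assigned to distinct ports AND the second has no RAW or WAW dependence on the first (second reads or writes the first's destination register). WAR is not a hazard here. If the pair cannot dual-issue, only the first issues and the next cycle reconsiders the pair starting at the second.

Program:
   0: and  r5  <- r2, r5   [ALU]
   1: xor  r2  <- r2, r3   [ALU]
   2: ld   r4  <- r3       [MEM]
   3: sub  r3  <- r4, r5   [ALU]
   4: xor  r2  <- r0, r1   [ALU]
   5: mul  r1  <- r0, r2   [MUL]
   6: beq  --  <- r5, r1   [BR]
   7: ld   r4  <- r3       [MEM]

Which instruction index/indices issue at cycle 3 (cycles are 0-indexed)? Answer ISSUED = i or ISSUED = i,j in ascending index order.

t=0 i0,i1:and.ALU/xor.ALU ; dual
t=1 i2:ld.MEM ; RAW r4
t=2 i3,i4:sub.ALU/xor.ALU ; dual
t=3 i5:mul.MUL ; no-port MUL/BR
t=4 i6,i7:beq.BR/ld.MEM ; dual

ISSUED = 5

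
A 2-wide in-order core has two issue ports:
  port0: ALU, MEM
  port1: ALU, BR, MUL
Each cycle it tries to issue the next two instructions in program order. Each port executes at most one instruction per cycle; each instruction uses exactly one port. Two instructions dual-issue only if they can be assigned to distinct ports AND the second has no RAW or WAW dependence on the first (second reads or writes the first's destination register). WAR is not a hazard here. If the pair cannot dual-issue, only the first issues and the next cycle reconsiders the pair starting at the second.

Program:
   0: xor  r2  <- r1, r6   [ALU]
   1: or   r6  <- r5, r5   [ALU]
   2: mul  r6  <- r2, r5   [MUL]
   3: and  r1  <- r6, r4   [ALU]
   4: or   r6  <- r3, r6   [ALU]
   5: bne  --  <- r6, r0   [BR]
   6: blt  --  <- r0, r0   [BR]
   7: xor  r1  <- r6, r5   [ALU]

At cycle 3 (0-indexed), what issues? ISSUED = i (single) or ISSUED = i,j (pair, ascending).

ISSUED = 5

c0: i0,i1 xor/or  pair
c1: i2 mul  RAW r6
c2: i3,i4 and/or  pair
c3: i5 bne  no-port BR/BR
c4: i6,i7 blt/xor  pair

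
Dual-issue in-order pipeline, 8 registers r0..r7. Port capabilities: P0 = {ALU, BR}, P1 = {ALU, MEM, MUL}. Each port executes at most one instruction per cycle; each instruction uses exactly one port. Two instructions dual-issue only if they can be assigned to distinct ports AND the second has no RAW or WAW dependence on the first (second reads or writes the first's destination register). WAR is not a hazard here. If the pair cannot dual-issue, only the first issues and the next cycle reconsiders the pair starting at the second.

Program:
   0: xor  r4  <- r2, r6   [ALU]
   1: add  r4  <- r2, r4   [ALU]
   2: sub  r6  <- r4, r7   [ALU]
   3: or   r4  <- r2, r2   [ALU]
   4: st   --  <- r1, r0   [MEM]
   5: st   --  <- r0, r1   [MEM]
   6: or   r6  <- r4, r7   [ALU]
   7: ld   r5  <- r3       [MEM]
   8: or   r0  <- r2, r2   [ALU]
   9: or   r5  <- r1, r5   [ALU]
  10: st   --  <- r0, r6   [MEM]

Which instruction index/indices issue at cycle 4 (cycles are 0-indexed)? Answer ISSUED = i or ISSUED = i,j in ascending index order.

ISSUED = 5,6

t=0 i0:xor.ALU ; RAW+WAW r4
t=1 i1:add.ALU ; RAW r4
t=2 i2+i3:sub.ALU or.ALU ; 2-wide
t=3 i4:st.MEM ; no-port MEM/MEM
t=4 i5+i6:st.MEM or.ALU ; 2-wide
t=5 i7+i8:ld.MEM or.ALU ; 2-wide
t=6 i9+i10:or.ALU st.MEM ; 2-wide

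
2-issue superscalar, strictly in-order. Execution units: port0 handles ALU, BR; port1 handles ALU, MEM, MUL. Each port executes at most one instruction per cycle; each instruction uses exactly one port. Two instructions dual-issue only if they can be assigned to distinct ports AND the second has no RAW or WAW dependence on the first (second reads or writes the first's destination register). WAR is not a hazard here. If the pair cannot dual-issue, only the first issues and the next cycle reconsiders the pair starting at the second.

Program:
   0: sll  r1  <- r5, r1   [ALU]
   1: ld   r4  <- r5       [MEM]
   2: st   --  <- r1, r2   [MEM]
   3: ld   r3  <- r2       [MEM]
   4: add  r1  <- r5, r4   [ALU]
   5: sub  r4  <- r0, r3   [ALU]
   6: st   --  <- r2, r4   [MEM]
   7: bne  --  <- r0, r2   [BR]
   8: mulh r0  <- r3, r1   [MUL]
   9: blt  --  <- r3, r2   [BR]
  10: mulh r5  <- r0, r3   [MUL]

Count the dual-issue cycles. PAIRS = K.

0. sll.ALU+ld.MEM @i0,i1  | dual
1. st.MEM @i2  | no-port MEM/MEM
2. ld.MEM+add.ALU @i3,i4  | dual
3. sub.ALU @i5  | RAW r4
4. st.MEM+bne.BR @i6,i7  | dual
5. mulh.MUL+blt.BR @i8,i9  | dual
6. mulh.MUL @i10  | tail

PAIRS = 4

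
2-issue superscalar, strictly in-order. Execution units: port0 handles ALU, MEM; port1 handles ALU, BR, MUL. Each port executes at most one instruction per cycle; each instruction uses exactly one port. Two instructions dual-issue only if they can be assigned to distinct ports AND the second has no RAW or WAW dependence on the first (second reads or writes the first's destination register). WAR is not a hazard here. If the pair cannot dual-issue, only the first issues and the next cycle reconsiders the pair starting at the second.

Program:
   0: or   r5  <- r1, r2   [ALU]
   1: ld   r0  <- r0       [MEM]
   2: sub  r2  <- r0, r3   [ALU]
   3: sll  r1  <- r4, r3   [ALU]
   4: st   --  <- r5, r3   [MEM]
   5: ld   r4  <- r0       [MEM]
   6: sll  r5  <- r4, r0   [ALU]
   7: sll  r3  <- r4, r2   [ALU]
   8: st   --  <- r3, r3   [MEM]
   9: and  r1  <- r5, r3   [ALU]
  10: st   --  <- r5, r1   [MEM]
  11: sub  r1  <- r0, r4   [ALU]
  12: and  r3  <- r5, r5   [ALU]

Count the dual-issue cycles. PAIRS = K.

PAIRS = 5

t=0 i0/i1:or/ld ; 2-wide
t=1 i2/i3:sub/sll ; 2-wide
t=2 i4:st ; no-port MEM/MEM
t=3 i5:ld ; RAW r4
t=4 i6/i7:sll/sll ; 2-wide
t=5 i8/i9:st/and ; 2-wide
t=6 i10/i11:st/sub ; 2-wide
t=7 i12:and ; tail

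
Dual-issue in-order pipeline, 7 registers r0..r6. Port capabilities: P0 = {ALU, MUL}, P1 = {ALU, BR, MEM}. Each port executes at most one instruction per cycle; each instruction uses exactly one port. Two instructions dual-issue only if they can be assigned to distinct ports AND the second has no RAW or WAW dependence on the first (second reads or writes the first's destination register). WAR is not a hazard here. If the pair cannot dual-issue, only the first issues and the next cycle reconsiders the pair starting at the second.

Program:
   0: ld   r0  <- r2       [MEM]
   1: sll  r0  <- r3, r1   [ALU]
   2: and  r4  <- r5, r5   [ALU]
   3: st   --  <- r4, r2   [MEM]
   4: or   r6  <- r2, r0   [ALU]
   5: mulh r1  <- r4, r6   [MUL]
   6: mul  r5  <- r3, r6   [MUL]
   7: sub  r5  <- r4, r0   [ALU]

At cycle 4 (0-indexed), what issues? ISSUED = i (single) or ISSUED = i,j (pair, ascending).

ISSUED = 6

[0] i0  ld.MEM  -- WAW r0
[1] i1/i2  sll.ALU and.ALU  -- dual
[2] i3/i4  st.MEM or.ALU  -- dual
[3] i5  mulh.MUL  -- no-port MUL/MUL
[4] i6  mul.MUL  -- WAW r5
[5] i7  sub.ALU  -- tail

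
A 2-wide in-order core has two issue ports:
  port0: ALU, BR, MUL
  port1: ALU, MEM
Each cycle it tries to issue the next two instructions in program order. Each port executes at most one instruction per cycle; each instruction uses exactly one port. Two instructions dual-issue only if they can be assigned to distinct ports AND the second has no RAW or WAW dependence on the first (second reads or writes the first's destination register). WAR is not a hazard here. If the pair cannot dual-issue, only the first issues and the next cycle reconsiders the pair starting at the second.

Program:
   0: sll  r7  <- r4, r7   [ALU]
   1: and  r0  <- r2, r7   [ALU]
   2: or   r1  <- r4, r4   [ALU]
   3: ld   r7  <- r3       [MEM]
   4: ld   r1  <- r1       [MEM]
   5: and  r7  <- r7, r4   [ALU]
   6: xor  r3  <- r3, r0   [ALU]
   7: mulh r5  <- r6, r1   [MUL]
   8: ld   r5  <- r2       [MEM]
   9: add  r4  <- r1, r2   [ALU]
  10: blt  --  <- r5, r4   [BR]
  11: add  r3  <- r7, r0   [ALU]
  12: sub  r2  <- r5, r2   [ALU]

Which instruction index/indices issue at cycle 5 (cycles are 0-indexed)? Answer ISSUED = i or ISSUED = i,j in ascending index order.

  cy0 -> i0 (sll.ALU) RAW r7
  cy1 -> i1+i2 (and.ALU/or.ALU) dual
  cy2 -> i3 (ld.MEM) no-port MEM/MEM
  cy3 -> i4+i5 (ld.MEM/and.ALU) dual
  cy4 -> i6+i7 (xor.ALU/mulh.MUL) dual
  cy5 -> i8+i9 (ld.MEM/add.ALU) dual
  cy6 -> i10+i11 (blt.BR/add.ALU) dual
  cy7 -> i12 (sub.ALU) tail

ISSUED = 8,9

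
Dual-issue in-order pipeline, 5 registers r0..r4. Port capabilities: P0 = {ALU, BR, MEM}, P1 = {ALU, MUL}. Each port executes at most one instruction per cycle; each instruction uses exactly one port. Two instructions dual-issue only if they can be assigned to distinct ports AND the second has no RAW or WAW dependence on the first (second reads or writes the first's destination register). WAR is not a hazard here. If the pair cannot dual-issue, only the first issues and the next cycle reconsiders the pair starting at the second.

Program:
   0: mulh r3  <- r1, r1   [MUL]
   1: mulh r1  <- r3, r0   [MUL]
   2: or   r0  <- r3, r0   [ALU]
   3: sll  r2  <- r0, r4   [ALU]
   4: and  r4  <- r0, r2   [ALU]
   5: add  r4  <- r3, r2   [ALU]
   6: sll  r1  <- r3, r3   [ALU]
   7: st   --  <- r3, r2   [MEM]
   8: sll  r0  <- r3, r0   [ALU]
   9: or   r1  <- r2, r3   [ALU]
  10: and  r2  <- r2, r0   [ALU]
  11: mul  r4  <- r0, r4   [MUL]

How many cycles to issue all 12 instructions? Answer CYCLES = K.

CYCLES = 8

[0] i0  mulh  -- no-port MUL/MUL
[1] i1/i2  mulh/or  -- dual
[2] i3  sll  -- RAW r2
[3] i4  and  -- WAW r4
[4] i5/i6  add/sll  -- dual
[5] i7/i8  st/sll  -- dual
[6] i9/i10  or/and  -- dual
[7] i11  mul  -- tail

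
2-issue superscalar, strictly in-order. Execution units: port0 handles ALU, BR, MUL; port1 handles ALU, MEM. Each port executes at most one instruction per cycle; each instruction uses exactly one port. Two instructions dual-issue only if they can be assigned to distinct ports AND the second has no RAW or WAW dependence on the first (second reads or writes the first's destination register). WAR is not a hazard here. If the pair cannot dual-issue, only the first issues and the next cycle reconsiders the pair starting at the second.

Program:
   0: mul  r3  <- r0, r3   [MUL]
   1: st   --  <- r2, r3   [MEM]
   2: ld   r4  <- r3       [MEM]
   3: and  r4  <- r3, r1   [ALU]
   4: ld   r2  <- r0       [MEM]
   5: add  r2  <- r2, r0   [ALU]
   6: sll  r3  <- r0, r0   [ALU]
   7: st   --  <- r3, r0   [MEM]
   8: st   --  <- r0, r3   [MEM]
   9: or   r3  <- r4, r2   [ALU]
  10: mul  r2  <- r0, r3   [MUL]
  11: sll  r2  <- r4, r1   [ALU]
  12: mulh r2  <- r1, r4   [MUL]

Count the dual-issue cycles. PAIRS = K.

PAIRS = 3

  cy0 -> i0 (mul) RAW r3
  cy1 -> i1 (st) no-port MEM/MEM
  cy2 -> i2 (ld) WAW r4
  cy3 -> i3&i4 (and/ld) 2-wide
  cy4 -> i5&i6 (add/sll) 2-wide
  cy5 -> i7 (st) no-port MEM/MEM
  cy6 -> i8&i9 (st/or) 2-wide
  cy7 -> i10 (mul) WAW r2
  cy8 -> i11 (sll) WAW r2
  cy9 -> i12 (mulh) tail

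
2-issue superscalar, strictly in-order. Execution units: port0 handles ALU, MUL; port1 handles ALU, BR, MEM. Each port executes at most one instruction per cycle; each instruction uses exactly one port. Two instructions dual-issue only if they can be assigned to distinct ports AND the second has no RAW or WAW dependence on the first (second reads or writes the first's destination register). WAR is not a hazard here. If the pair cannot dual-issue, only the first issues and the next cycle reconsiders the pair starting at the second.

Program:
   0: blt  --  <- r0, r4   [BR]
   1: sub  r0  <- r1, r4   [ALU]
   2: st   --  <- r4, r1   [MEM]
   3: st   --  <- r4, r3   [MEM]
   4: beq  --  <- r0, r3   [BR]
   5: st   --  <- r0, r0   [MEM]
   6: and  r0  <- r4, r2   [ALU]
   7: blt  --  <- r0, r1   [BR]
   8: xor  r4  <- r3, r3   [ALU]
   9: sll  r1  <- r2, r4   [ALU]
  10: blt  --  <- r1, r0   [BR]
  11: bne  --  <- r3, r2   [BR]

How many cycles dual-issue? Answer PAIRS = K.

PAIRS = 3

  cy0 -> i0/i1 (blt;sub) dual
  cy1 -> i2 (st) no-port MEM/MEM
  cy2 -> i3 (st) no-port MEM/BR
  cy3 -> i4 (beq) no-port BR/MEM
  cy4 -> i5/i6 (st;and) dual
  cy5 -> i7/i8 (blt;xor) dual
  cy6 -> i9 (sll) RAW r1
  cy7 -> i10 (blt) no-port BR/BR
  cy8 -> i11 (bne) tail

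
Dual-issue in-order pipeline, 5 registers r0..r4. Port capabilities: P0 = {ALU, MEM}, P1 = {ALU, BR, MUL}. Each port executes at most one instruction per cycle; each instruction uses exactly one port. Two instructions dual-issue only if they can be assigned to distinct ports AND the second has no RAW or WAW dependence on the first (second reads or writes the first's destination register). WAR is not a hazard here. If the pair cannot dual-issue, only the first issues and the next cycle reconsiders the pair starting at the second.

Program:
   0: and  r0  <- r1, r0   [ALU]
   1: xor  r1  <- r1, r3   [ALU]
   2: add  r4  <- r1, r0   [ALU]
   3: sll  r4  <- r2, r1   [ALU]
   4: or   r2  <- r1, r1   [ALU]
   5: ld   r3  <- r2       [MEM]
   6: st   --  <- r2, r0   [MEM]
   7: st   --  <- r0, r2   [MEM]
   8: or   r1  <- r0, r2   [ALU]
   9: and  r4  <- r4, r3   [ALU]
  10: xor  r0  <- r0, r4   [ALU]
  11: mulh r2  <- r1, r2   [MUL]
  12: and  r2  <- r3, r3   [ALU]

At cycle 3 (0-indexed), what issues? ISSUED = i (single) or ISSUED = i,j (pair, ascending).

0. and.ALU+xor.ALU @i0+i1  | 2-wide
1. add.ALU @i2  | WAW r4
2. sll.ALU+or.ALU @i3+i4  | 2-wide
3. ld.MEM @i5  | no-port MEM/MEM
4. st.MEM @i6  | no-port MEM/MEM
5. st.MEM+or.ALU @i7+i8  | 2-wide
6. and.ALU @i9  | RAW r4
7. xor.ALU+mulh.MUL @i10+i11  | 2-wide
8. and.ALU @i12  | tail

ISSUED = 5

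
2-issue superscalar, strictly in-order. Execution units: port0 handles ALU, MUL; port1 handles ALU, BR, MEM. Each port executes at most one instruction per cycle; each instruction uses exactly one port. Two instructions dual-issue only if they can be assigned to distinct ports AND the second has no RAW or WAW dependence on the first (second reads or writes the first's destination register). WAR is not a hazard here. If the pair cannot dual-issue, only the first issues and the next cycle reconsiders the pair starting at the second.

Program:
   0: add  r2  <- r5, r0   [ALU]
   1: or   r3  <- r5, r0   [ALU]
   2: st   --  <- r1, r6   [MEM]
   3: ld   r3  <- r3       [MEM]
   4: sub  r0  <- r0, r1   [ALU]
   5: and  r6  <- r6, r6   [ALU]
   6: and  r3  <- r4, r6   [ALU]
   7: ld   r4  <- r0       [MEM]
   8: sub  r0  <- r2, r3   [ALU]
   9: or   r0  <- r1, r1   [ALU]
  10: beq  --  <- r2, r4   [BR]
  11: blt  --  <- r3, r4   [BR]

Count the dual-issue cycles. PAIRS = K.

PAIRS = 4

  cy0 -> i0&i1 (add;or) dual
  cy1 -> i2 (st) no-port MEM/MEM
  cy2 -> i3&i4 (ld;sub) dual
  cy3 -> i5 (and) RAW r6
  cy4 -> i6&i7 (and;ld) dual
  cy5 -> i8 (sub) WAW r0
  cy6 -> i9&i10 (or;beq) dual
  cy7 -> i11 (blt) tail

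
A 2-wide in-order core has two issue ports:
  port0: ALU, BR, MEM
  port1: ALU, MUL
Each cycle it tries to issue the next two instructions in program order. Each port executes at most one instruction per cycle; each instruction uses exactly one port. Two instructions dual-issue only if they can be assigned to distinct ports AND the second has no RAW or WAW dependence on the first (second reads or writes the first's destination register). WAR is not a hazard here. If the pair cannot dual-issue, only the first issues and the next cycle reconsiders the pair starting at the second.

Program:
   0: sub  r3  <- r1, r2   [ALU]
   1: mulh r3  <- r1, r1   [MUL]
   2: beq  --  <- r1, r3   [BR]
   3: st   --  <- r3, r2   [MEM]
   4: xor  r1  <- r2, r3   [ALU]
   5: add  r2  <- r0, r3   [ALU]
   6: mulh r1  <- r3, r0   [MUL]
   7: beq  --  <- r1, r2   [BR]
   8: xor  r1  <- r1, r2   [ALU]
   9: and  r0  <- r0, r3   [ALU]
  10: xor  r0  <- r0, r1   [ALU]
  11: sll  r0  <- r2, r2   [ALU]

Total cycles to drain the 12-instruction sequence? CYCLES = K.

CYCLES = 9

[0] i0  sub  -- WAW r3
[1] i1  mulh  -- RAW r3
[2] i2  beq  -- no-port BR/MEM
[3] i3+i4  st+xor  -- pair
[4] i5+i6  add+mulh  -- pair
[5] i7+i8  beq+xor  -- pair
[6] i9  and  -- RAW+WAW r0
[7] i10  xor  -- WAW r0
[8] i11  sll  -- tail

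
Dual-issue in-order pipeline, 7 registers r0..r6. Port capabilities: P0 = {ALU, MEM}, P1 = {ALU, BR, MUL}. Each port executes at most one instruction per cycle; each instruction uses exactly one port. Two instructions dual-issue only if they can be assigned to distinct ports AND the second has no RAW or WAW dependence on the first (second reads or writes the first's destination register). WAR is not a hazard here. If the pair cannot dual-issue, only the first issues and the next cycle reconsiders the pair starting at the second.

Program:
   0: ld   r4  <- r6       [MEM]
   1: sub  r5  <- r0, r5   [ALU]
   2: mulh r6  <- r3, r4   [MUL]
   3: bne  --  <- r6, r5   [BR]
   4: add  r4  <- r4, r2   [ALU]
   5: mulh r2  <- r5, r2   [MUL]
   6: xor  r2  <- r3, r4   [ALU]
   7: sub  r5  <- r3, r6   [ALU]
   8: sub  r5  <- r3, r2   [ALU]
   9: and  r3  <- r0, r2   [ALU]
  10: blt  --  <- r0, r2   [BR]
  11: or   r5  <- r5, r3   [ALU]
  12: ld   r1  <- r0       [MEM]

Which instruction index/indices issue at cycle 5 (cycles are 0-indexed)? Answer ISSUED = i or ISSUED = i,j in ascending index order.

c0: i0&i1 ld.MEM+sub.ALU  pair
c1: i2 mulh.MUL  no-port MUL/BR
c2: i3&i4 bne.BR+add.ALU  pair
c3: i5 mulh.MUL  WAW r2
c4: i6&i7 xor.ALU+sub.ALU  pair
c5: i8&i9 sub.ALU+and.ALU  pair
c6: i10&i11 blt.BR+or.ALU  pair
c7: i12 ld.MEM  tail

ISSUED = 8,9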